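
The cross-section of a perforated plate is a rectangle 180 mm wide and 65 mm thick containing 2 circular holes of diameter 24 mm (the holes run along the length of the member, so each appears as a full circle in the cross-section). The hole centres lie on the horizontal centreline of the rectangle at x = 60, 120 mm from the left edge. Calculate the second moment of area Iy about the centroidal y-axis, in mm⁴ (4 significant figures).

Decompose the section into non-overlapping parts with the origin at the bottom-left of its bounding rectangle.
Plate: 180 × 65, A = 11 700 mm², x = 90 mm, Ī = 31 590 000 mm⁴.
Hole 1 (subtracted): ⌀24, A = 452.389 mm², x = 60 mm, Ī = 16 286 mm⁴.
Hole 2 (subtracted): ⌀24, A = 452.389 mm², x = 120 mm, Ī = 16 286 mm⁴.
By symmetry the centroid is at mid-width, x̄ = 90 mm.
Transfer each piece to the centroidal y-axis using Ī + A·d² with d = x − 90:
  plate: d = 0 mm → contributes +31 590 000 mm⁴
  hole 1: d = -30 mm → contributes −423 436 mm⁴
  hole 2: d = 30 mm → contributes −423 436 mm⁴
Total I = 30 743 127 mm⁴.

Iy ≈ 3.074 × 10⁷ mm⁴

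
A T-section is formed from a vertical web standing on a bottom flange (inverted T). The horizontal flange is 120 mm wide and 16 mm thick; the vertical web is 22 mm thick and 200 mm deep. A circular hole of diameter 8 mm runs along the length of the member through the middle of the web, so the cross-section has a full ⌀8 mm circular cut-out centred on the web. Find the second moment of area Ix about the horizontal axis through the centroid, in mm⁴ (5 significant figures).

Split into non-overlapping primitives; take the origin at the lower-left of the bounding box.
Flange: 120 × 16, A = 1 920 mm², y = 8 mm, Ī = 40 960 mm⁴.
Web: 22 × 200, A = 4 400 mm², y = 116 mm, Ī = 14 666 667 mm⁴.
Hole (subtracted): ⌀8, A = 50.26548 mm², y = 116 mm, Ī = 201.0619 mm⁴.
Centroid: ȳ = ΣA·y / ΣA = 82.92683 mm.
Transfer each piece to the horizontal axis through the centroid using Ī + A·d² with d = y − 82.92683:
  flange: d = -74.92683 mm → contributes +10 819 897 mm⁴
  web: d = 33.07317 mm → contributes +19 479 539 mm⁴
  hole: d = 33.07317 mm → contributes −55183.19 mm⁴
Total I = 30 244 253 mm⁴.

Ix ≈ 3.0244 × 10⁷ mm⁴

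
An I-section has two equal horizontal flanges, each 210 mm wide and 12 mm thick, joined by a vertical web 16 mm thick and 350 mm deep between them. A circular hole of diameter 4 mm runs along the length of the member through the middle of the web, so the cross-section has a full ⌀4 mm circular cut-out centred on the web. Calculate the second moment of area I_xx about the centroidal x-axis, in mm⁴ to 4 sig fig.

I_xx ≈ 2.223 × 10⁸ mm⁴

Split into non-overlapping primitives; take the origin at the lower-left of the bounding box.
Bottom flange: 210 × 12, A = 2 520 mm², y = 6 mm, Ī = 30 240 mm⁴.
Web: 16 × 350, A = 5 600 mm², y = 187 mm, Ī = 57 166 667 mm⁴.
Top flange: 210 × 12, A = 2 520 mm², y = 368 mm, Ī = 30 240 mm⁴.
Hole (subtracted): ⌀4, A = 12.5664 mm², y = 187 mm, Ī = 12.5664 mm⁴.
By symmetry the centroid is at mid-height, ȳ = 187 mm.
Transfer each piece to the centroidal x-axis using Ī + A·d² with d = y − 187:
  bottom flange: d = -181 mm → contributes +82 587 960 mm⁴
  web: d = 0 mm → contributes +57 166 667 mm⁴
  top flange: d = 181 mm → contributes +82 587 960 mm⁴
  hole: d = 0 mm → contributes −12.5664 mm⁴
Total I = 222 342 574 mm⁴.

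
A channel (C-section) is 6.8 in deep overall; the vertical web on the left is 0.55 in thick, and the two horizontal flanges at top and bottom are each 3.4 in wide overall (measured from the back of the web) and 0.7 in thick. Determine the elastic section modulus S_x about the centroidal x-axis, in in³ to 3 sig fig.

S_x ≈ 15.2 in³

Break the section into simple shapes (no overlaps), measuring from the bottom-left corner of the bounding box.
Web: 0.55 × 6.8, A = 3.74 in², y = 3.4 in, Ī = 14.411 in⁴.
Top flange (beyond web): 2.85 × 0.7, A = 1.995 in², y = 6.45 in, Ī = 0.081463 in⁴.
Bottom flange (beyond web): 2.85 × 0.7, A = 1.995 in², y = 0.35 in, Ī = 0.081463 in⁴.
By symmetry the centroid is at mid-height, ȳ = 3.4 in.
Transfer each piece to the centroidal x-axis using Ī + A·d² with d = y − 3.4:
  web: d = 0 in → contributes +14.411 in⁴
  top flange (beyond web): d = 3.05 in → contributes +18.64 in⁴
  bottom flange (beyond web): d = -3.05 in → contributes +18.64 in⁴
Total I = 51.691 in⁴.
Extreme fibre distance c = 3.4 in; S = I/c = 15.203 in³.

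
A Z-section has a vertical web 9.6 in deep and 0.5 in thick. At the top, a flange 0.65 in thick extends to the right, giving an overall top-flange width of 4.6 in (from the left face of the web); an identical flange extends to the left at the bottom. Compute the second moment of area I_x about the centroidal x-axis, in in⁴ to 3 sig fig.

I_x ≈ 144 in⁴

Split into non-overlapping primitives; take the origin at the lower-left of the bounding box.
Web: 0.5 × 9.6, A = 4.8 in², y = 4.8 in, Ī = 36.864 in⁴.
Top flange (beyond web): 4.1 × 0.65, A = 2.665 in², y = 9.275 in, Ī = 0.09383 in⁴.
Bottom flange (beyond web): 4.1 × 0.65, A = 2.665 in², y = 0.325 in, Ī = 0.09383 in⁴.
Centroid: ȳ = ΣA·y / ΣA = 4.8 in.
Transfer each piece to the centroidal x-axis using Ī + A·d² with d = y − 4.8:
  web: d = 0 in → contributes +36.864 in⁴
  top flange (beyond web): d = 4.475 in → contributes +53.462 in⁴
  bottom flange (beyond web): d = -4.475 in → contributes +53.462 in⁴
Total I = 143.79 in⁴.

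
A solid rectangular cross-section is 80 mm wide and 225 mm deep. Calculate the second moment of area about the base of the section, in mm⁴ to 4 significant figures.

The section: 80 × 225, A = 18 000 mm², y = 112.5 mm, Ī = 75 937 500 mm⁴.
Transfer it to the bottom edge using Ī + A·d² with d = y − 0:
  the section: d = 112.5 mm → contributes +303 750 000 mm⁴
Total I = 303 750 000 mm⁴.

I_base ≈ 3.038 × 10⁸ mm⁴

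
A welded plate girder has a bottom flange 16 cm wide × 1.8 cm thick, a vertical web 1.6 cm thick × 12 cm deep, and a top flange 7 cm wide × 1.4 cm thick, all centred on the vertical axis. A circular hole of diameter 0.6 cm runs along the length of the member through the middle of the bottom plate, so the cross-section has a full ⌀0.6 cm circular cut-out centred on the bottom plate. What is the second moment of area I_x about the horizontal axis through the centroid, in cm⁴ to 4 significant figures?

I_x ≈ 1739 cm⁴

Split into non-overlapping primitives; take the origin at the lower-left of the bounding box.
Bottom plate: 16 × 1.8, A = 28.8 cm², y = 0.9 cm, Ī = 7.776 cm⁴.
Web plate: 1.6 × 12, A = 19.2 cm², y = 7.8 cm, Ī = 230.4 cm⁴.
Top plate: 7 × 1.4, A = 9.8 cm², y = 14.5 cm, Ī = 1.60067 cm⁴.
Hole (subtracted): ⌀0.6, A = 0.282743 cm², y = 0.9 cm, Ī = 0.00636173 cm⁴.
Centroid: ȳ = ΣA·y / ΣA = 5.52053 cm.
Transfer each piece to the horizontal axis through the centroid using Ī + A·d² with d = y − 5.52053:
  bottom plate: d = -4.62053 cm → contributes +622.635 cm⁴
  web plate: d = 2.27947 cm → contributes +330.163 cm⁴
  top plate: d = 8.97947 cm → contributes +791.784 cm⁴
  hole: d = -4.62053 cm → contributes −6.04272 cm⁴
Total I = 1738.54 cm⁴.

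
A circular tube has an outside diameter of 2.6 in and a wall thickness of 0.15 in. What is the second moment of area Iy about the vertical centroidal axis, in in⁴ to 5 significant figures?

Iy ≈ 0.86951 in⁴

Decompose the section into non-overlapping parts with the origin at the bottom-left of its bounding rectangle.
Outer circle: ⌀2.6, A = 5.309292 in², x = 1.3 in, Ī = 2.243176 in⁴.
Bore (subtracted): ⌀2.3, A = 4.154756 in², x = 1.3 in, Ī = 1.373666 in⁴.
By symmetry the centroid is at mid-width, x̄ = 1.3 in.
All pieces are centred on the vertical centroidal axis, so I = ΣĪ (holes subtracted) = 0.8695094 in⁴.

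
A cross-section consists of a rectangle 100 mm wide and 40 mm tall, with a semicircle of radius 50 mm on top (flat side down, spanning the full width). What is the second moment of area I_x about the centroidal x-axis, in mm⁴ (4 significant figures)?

Treat the section as a set of non-overlapping primitives; coordinates are from the bounding-box lower-left.
Rectangular body: 100 × 40, A = 4 000 mm², y = 20 mm, Ī = 533 333 mm⁴.
Semicircular cap: semicircle r = 50, A = 3926.99 mm², y = 61.2207 mm, Ī = 685 981 mm⁴.
Centroid: ȳ = ΣA·y / ΣA = 40.4205 mm.
Transfer each piece to the centroidal x-axis using Ī + A·d² with d = y − 40.4205:
  rectangular body: d = -20.4205 mm → contributes +2 201 321 mm⁴
  semicircular cap: d = 20.8002 mm → contributes +2 384 980 mm⁴
Total I = 4 586 301 mm⁴.

I_x ≈ 4.586 × 10⁶ mm⁴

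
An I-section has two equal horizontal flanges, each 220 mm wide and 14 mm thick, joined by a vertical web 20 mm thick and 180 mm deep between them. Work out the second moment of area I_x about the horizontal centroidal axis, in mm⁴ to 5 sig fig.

Decompose the section into non-overlapping parts with the origin at the bottom-left of its bounding rectangle.
Bottom flange: 220 × 14, A = 3 080 mm², y = 7 mm, Ī = 50306.67 mm⁴.
Web: 20 × 180, A = 3 600 mm², y = 104 mm, Ī = 9 720 000 mm⁴.
Top flange: 220 × 14, A = 3 080 mm², y = 201 mm, Ī = 50306.67 mm⁴.
By symmetry the centroid is at mid-height, ȳ = 104 mm.
Transfer each piece to the horizontal centroidal axis using Ī + A·d² with d = y − 104:
  bottom flange: d = -97 mm → contributes +29 030 027 mm⁴
  web: d = 0 mm → contributes +9 720 000 mm⁴
  top flange: d = 97 mm → contributes +29 030 027 mm⁴
Total I = 67 780 053 mm⁴.

I_x ≈ 6.7780 × 10⁷ mm⁴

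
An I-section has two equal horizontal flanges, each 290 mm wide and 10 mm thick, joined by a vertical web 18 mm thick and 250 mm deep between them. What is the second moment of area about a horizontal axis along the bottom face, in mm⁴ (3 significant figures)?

Break the section into simple shapes (no overlaps), measuring from the bottom-left corner of the bounding box.
Bottom flange: 290 × 10, A = 2 900 mm², y = 5 mm, Ī = 24 167 mm⁴.
Web: 18 × 250, A = 4 500 mm², y = 135 mm, Ī = 23 437 500 mm⁴.
Top flange: 290 × 10, A = 2 900 mm², y = 265 mm, Ī = 24 167 mm⁴.
Transfer each piece to the bottom edge using Ī + A·d² with d = y − 0:
  bottom flange: d = 5 mm → contributes +96 667 mm⁴
  web: d = 135 mm → contributes +105 450 000 mm⁴
  top flange: d = 265 mm → contributes +203 676 667 mm⁴
Total I = 309 223 333 mm⁴.

I_base ≈ 3.09 × 10⁸ mm⁴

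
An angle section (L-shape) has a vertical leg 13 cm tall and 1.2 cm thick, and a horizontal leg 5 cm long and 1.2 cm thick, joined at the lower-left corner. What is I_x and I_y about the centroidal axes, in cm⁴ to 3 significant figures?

I_x ≈ 343 cm⁴, I_y ≈ 29.4 cm⁴

Decompose the section into non-overlapping parts with the origin at the bottom-left of its bounding rectangle.
Vertical leg: 1.2 × 13, A = 15.6 cm², y = 6.5 cm, Ī = 219.7 cm⁴.
Horizontal leg (remainder): 3.8 × 1.2, A = 4.56 cm², y = 0.6 cm, Ī = 0.5472 cm⁴.
Centroid: ȳ = ΣA·y / ΣA = 5.1655 cm.
Transfer each piece to the centroidal x-axis using Ī + A·d² with d = y − 5.1655:
  vertical leg: d = 1.3345 cm → contributes +247.48 cm⁴
  horizontal leg (remainder): d = -4.5655 cm → contributes +95.594 cm⁴
Total I = 343.08 cm⁴.
For the y-axis: x̄ = 1.1655 cm.
Repeating about the centroidal y-axis gives I_y = 29.413 cm⁴.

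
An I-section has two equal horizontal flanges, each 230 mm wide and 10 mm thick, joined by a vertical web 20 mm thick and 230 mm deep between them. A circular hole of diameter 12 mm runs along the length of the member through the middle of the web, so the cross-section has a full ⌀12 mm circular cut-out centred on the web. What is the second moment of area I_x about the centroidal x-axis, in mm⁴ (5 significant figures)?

I_x ≈ 8.6556 × 10⁷ mm⁴

Split into non-overlapping primitives; take the origin at the lower-left of the bounding box.
Bottom flange: 230 × 10, A = 2 300 mm², y = 5 mm, Ī = 19166.67 mm⁴.
Web: 20 × 230, A = 4 600 mm², y = 125 mm, Ī = 20 278 333 mm⁴.
Top flange: 230 × 10, A = 2 300 mm², y = 245 mm, Ī = 19166.67 mm⁴.
Hole (subtracted): ⌀12, A = 113.0973 mm², y = 125 mm, Ī = 1017.876 mm⁴.
By symmetry the centroid is at mid-height, ȳ = 125 mm.
Transfer each piece to the centroidal x-axis using Ī + A·d² with d = y − 125:
  bottom flange: d = -120 mm → contributes +33 139 167 mm⁴
  web: d = 0 mm → contributes +20 278 333 mm⁴
  top flange: d = 120 mm → contributes +33 139 167 mm⁴
  hole: d = 0 mm → contributes −1017.876 mm⁴
Total I = 86 555 649 mm⁴.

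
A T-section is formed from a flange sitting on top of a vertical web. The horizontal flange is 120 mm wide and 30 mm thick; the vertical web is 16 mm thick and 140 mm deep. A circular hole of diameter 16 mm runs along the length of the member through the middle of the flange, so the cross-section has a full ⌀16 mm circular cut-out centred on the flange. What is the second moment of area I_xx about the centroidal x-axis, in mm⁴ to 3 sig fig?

Break the section into simple shapes (no overlaps), measuring from the bottom-left corner of the bounding box.
Flange: 120 × 30, A = 3 600 mm², y = 155 mm, Ī = 270 000 mm⁴.
Web: 16 × 140, A = 2 240 mm², y = 70 mm, Ī = 3 658 667 mm⁴.
Hole (subtracted): ⌀16, A = 201.06 mm², y = 155 mm, Ī = 3 217 mm⁴.
Centroid: ȳ = ΣA·y / ΣA = 121.23 mm.
Transfer each piece to the centroidal x-axis using Ī + A·d² with d = y − 121.23:
  flange: d = 33.765 mm → contributes +4 374 325 mm⁴
  web: d = -51.235 mm → contributes +9 538 672 mm⁴
  hole: d = 33.765 mm → contributes −232 446 mm⁴
Total I = 13 680 551 mm⁴.

I_xx ≈ 1.37 × 10⁷ mm⁴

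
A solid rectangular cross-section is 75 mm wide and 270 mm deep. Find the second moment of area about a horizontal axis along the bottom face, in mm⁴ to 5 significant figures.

The section: 75 × 270, A = 20 250 mm², y = 135 mm, Ī = 123 018 750 mm⁴.
Transfer it to a horizontal axis along the bottom face using Ī + A·d² with d = y − 0:
  the section: d = 135 mm → contributes +492 075 000 mm⁴
Total I = 492 075 000 mm⁴.

I_base ≈ 4.9208 × 10⁸ mm⁴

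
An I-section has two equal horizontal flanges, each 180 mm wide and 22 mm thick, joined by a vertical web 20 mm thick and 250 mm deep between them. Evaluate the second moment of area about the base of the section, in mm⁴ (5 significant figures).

Break the section into simple shapes (no overlaps), measuring from the bottom-left corner of the bounding box.
Bottom flange: 180 × 22, A = 3 960 mm², y = 11 mm, Ī = 159 720 mm⁴.
Web: 20 × 250, A = 5 000 mm², y = 147 mm, Ī = 26 041 667 mm⁴.
Top flange: 180 × 22, A = 3 960 mm², y = 283 mm, Ī = 159 720 mm⁴.
Transfer each piece to the bottom edge using Ī + A·d² with d = y − 0:
  bottom flange: d = 11 mm → contributes +638 880 mm⁴
  web: d = 147 mm → contributes +134 086 667 mm⁴
  top flange: d = 283 mm → contributes +317 312 160 mm⁴
Total I = 452 037 707 mm⁴.

I_base ≈ 4.5204 × 10⁸ mm⁴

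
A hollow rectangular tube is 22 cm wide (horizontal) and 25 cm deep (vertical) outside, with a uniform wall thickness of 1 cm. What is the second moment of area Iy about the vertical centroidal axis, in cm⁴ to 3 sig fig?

Split into non-overlapping primitives; take the origin at the lower-left of the bounding box.
Outer rectangle: 22 × 25, A = 550 cm², x = 11 cm, Ī = 22 183 cm⁴.
Inner void (subtracted): 20 × 23, A = 460 cm², x = 11 cm, Ī = 15 333 cm⁴.
By symmetry the centroid is at mid-width, x̄ = 11 cm.
All pieces are centred on the vertical centroidal axis, so I = ΣĪ (holes subtracted) = 6 850 cm⁴.

Iy ≈ 6850 cm⁴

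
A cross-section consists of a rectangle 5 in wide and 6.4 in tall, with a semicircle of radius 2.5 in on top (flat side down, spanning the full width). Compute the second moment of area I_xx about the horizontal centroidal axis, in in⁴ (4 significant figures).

I_xx ≈ 249.9 in⁴

Split into non-overlapping primitives; take the origin at the lower-left of the bounding box.
Rectangular body: 5 × 6.4, A = 32 in², y = 3.2 in, Ī = 109.227 in⁴.
Semicircular cap: semicircle r = 2.5, A = 9.81748 in², y = 7.46103 in, Ī = 4.28738 in⁴.
Centroid: ȳ = ΣA·y / ΣA = 4.20036 in.
Transfer each piece to the horizontal centroidal axis using Ī + A·d² with d = y − 4.20036:
  rectangular body: d = -1.00036 in → contributes +141.25 in⁴
  semicircular cap: d = 3.26067 in → contributes +108.667 in⁴
Total I = 249.916 in⁴.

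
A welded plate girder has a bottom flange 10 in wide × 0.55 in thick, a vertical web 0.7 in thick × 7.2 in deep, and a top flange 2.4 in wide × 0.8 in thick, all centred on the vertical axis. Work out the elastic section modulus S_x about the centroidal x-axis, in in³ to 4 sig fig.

Split into non-overlapping primitives; take the origin at the lower-left of the bounding box.
Bottom plate: 10 × 0.55, A = 5.5 in², y = 0.275 in, Ī = 0.138646 in⁴.
Web plate: 0.7 × 7.2, A = 5.04 in², y = 4.15 in, Ī = 21.7728 in⁴.
Top plate: 2.4 × 0.8, A = 1.92 in², y = 8.15 in, Ī = 0.1024 in⁴.
Centroid: ȳ = ΣA·y / ΣA = 3.0559 in.
Transfer each piece to the centroidal x-axis using Ī + A·d² with d = y − 3.0559:
  bottom plate: d = -2.7809 in → contributes +42.6723 in⁴
  web plate: d = 1.0941 in → contributes +27.806 in⁴
  top plate: d = 5.0941 in → contributes +49.9261 in⁴
Total I = 120.404 in⁴.
Extreme fibre distance c = 5.4941 in; S = I/c = 21.9152 in³.

S_x ≈ 21.92 in³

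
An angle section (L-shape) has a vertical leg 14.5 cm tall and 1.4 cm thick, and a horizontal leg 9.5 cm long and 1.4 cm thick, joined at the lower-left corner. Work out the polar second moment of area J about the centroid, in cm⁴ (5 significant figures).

J ≈ 899.14 cm⁴

Split into non-overlapping primitives; take the origin at the lower-left of the bounding box.
Vertical leg: 1.4 × 14.5, A = 20.3 cm², y = 7.25 cm, Ī = 355.6729 cm⁴.
Horizontal leg (remainder): 8.1 × 1.4, A = 11.34 cm², y = 0.7 cm, Ī = 1.8522 cm⁴.
Centroid: ȳ = ΣA·y / ΣA = 4.902434 cm.
Transfer each piece to the centroidal x-axis using Ī + A·d² with d = y − 4.902434:
  vertical leg: d = 2.347566 cm → contributes +467.5476 cm⁴
  horizontal leg (remainder): d = -4.202434 cm → contributes +202.1217 cm⁴
Total I = 669.6693 cm⁴.
For the y-axis: x̄ = 2.402434 cm.
Repeating about the centroidal y-axis gives I_y = 229.4743 cm⁴.
Polar second moment: J = I_x + I_y = 899.1436 cm⁴.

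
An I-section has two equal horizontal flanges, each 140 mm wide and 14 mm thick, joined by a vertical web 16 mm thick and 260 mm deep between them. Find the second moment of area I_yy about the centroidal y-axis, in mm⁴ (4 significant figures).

I_yy ≈ 6.491 × 10⁶ mm⁴

Break the section into simple shapes (no overlaps), measuring from the bottom-left corner of the bounding box.
Bottom flange: 140 × 14, A = 1 960 mm², x = 70 mm, Ī = 3 201 333 mm⁴.
Web: 16 × 260, A = 4 160 mm², x = 70 mm, Ī = 88746.7 mm⁴.
Top flange: 140 × 14, A = 1 960 mm², x = 70 mm, Ī = 3 201 333 mm⁴.
By symmetry the centroid is at mid-width, x̄ = 70 mm.
All pieces are centred on the centroidal y-axis, so I = ΣĪ = 6 491 413 mm⁴.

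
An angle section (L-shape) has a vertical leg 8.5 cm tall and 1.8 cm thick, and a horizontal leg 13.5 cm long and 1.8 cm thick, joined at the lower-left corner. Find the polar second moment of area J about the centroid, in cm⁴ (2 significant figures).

J ≈ 850 cm⁴

Break the section into simple shapes (no overlaps), measuring from the bottom-left corner of the bounding box.
Vertical leg: 1.8 × 8.5, A = 15.3 cm², y = 4.25 cm, Ī = 92.12 cm⁴.
Horizontal leg (remainder): 11.7 × 1.8, A = 21.06 cm², y = 0.9 cm, Ī = 5.686 cm⁴.
Centroid: ȳ = ΣA·y / ΣA = 2.31 cm.
Transfer each piece to the centroidal x-axis using Ī + A·d² with d = y − 2.31:
  vertical leg: d = 1.94 cm → contributes +149.7 cm⁴
  horizontal leg (remainder): d = -1.41 cm → contributes +47.54 cm⁴
Total I = 197.3 cm⁴.
For the y-axis: x̄ = 4.81 cm.
Repeating about the centroidal y-axis gives I_y = 648.1 cm⁴.
Polar second moment: J = I_x + I_y = 845.4 cm⁴.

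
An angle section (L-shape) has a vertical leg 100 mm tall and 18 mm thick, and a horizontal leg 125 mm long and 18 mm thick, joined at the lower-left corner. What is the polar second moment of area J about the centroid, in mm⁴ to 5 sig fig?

Decompose the section into non-overlapping parts with the origin at the bottom-left of its bounding rectangle.
Vertical leg: 18 × 100, A = 1 800 mm², y = 50 mm, Ī = 1 500 000 mm⁴.
Horizontal leg (remainder): 107 × 18, A = 1 926 mm², y = 9 mm, Ī = 52 002 mm⁴.
Centroid: ȳ = ΣA·y / ΣA = 28.80676 mm.
Transfer each piece to the centroidal x-axis using Ī + A·d² with d = y − 28.80676:
  vertical leg: d = 21.19324 mm → contributes +2 308 476 mm⁴
  horizontal leg (remainder): d = -19.80676 mm → contributes +807 587 mm⁴
Total I = 3 116 063 mm⁴.
For the y-axis: x̄ = 41.30676 mm.
Repeating about the centroidal y-axis gives I_y = 5 520 675 mm⁴.
Polar second moment: J = I_x + I_y = 8 636 738 mm⁴.

J ≈ 8.6367 × 10⁶ mm⁴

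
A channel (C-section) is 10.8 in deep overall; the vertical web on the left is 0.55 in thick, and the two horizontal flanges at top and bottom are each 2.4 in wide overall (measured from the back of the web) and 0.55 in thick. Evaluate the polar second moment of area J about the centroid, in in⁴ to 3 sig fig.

Split into non-overlapping primitives; take the origin at the lower-left of the bounding box.
Web: 0.55 × 10.8, A = 5.94 in², y = 5.4 in, Ī = 57.737 in⁴.
Top flange (beyond web): 1.85 × 0.55, A = 1.0175 in², y = 10.525 in, Ī = 0.025649 in⁴.
Bottom flange (beyond web): 1.85 × 0.55, A = 1.0175 in², y = 0.275 in, Ī = 0.025649 in⁴.
By symmetry the centroid is at mid-height, ȳ = 5.4 in.
Transfer each piece to the centroidal x-axis using Ī + A·d² with d = y − 5.4:
  web: d = 0 in → contributes +57.737 in⁴
  top flange (beyond web): d = 5.125 in → contributes +26.751 in⁴
  bottom flange (beyond web): d = -5.125 in → contributes +26.751 in⁴
Total I = 111.24 in⁴.
For the y-axis: x̄ = 0.58121 in.
Repeating about the centroidal y-axis gives I_y = 2.9128 in⁴.
Polar second moment: J = I_x + I_y = 114.15 in⁴.

J ≈ 114 in⁴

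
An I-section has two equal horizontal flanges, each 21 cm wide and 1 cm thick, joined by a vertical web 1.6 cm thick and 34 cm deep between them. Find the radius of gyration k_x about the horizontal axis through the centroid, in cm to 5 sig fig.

Break the section into simple shapes (no overlaps), measuring from the bottom-left corner of the bounding box.
Bottom flange: 21 × 1, A = 21 cm², y = 0.5 cm, Ī = 1.75 cm⁴.
Web: 1.6 × 34, A = 54.4 cm², y = 18 cm, Ī = 5240.533 cm⁴.
Top flange: 21 × 1, A = 21 cm², y = 35.5 cm, Ī = 1.75 cm⁴.
By symmetry the centroid is at mid-height, ȳ = 18 cm.
Transfer each piece to the horizontal axis through the centroid using Ī + A·d² with d = y − 18:
  bottom flange: d = -17.5 cm → contributes +6 433 cm⁴
  web: d = 0 cm → contributes +5240.533 cm⁴
  top flange: d = 17.5 cm → contributes +6 433 cm⁴
Total I = 18106.53 cm⁴.
Radius of gyration: k = √(I/A) = √(18106.53 / 96.4) = 13.705 cm.

k_x ≈ 13.705 cm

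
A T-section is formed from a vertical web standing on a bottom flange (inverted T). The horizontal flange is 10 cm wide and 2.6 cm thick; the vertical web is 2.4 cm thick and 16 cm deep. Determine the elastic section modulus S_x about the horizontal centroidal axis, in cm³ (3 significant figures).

Split into non-overlapping primitives; take the origin at the lower-left of the bounding box.
Flange: 10 × 2.6, A = 26 cm², y = 1.3 cm, Ī = 14.647 cm⁴.
Web: 2.4 × 16, A = 38.4 cm², y = 10.6 cm, Ī = 819.2 cm⁴.
Centroid: ȳ = ΣA·y / ΣA = 6.8453 cm.
Transfer each piece to the horizontal centroidal axis using Ī + A·d² with d = y − 6.8453:
  flange: d = -5.5453 cm → contributes +814.17 cm⁴
  web: d = 3.7547 cm → contributes +1360.5 cm⁴
Total I = 2174.7 cm⁴.
Extreme fibre distance c = 11.755 cm; S = I/c = 185.01 cm³.

S_x ≈ 185 cm³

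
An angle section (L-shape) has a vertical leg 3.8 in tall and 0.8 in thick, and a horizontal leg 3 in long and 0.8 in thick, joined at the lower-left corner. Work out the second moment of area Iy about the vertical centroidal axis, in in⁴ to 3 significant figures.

Iy ≈ 3.38 in⁴

Split into non-overlapping primitives; take the origin at the lower-left of the bounding box.
Vertical leg: 0.8 × 3.8, A = 3.04 in², x = 0.4 in, Ī = 0.16213 in⁴.
Horizontal leg (remainder): 2.2 × 0.8, A = 1.76 in², x = 1.9 in, Ī = 0.70987 in⁴.
Centroid: x̄ = ΣA·x / ΣA = 0.95 in.
Transfer each piece to the vertical centroidal axis using Ī + A·d² with d = x − 0.95:
  vertical leg: d = -0.55 in → contributes +1.0817 in⁴
  horizontal leg (remainder): d = 0.95 in → contributes +2.2983 in⁴
Total I = 3.38 in⁴.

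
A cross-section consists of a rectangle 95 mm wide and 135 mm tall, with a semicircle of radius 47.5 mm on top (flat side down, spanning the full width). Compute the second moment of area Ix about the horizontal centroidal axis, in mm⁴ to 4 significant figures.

Treat the section as a set of non-overlapping primitives; coordinates are from the bounding-box lower-left.
Rectangular body: 95 × 135, A = 12 825 mm², y = 67.5 mm, Ī = 19 477 969 mm⁴.
Semicircular cap: semicircle r = 47.5, A = 3544.11 mm², y = 155.16 mm, Ī = 558 736 mm⁴.
Centroid: ȳ = ΣA·y / ΣA = 86.4794 mm.
Transfer each piece to the horizontal centroidal axis using Ī + A·d² with d = y − 86.4794:
  rectangular body: d = -18.9794 mm → contributes +24 097 742 mm⁴
  semicircular cap: d = 68.6803 mm → contributes +17 276 222 mm⁴
Total I = 41 373 965 mm⁴.

Ix ≈ 4.137 × 10⁷ mm⁴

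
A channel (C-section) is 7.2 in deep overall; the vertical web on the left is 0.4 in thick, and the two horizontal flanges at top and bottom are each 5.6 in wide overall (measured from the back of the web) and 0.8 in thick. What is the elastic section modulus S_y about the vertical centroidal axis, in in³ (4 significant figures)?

S_y ≈ 10.71 in³

Break the section into simple shapes (no overlaps), measuring from the bottom-left corner of the bounding box.
Web: 0.4 × 7.2, A = 2.88 in², x = 0.2 in, Ī = 0.0384 in⁴.
Top flange (beyond web): 5.2 × 0.8, A = 4.16 in², x = 3 in, Ī = 9.37387 in⁴.
Bottom flange (beyond web): 5.2 × 0.8, A = 4.16 in², x = 3 in, Ī = 9.37387 in⁴.
Centroid: x̄ = ΣA·x / ΣA = 2.28 in.
Transfer each piece to the vertical centroidal axis using Ī + A·d² with d = x − 2.28:
  web: d = -2.08 in → contributes +12.4984 in⁴
  top flange (beyond web): d = 0.72 in → contributes +11.5304 in⁴
  bottom flange (beyond web): d = 0.72 in → contributes +11.5304 in⁴
Total I = 35.5593 in⁴.
Extreme fibre distance c = 3.32 in; S = I/c = 10.7106 in³.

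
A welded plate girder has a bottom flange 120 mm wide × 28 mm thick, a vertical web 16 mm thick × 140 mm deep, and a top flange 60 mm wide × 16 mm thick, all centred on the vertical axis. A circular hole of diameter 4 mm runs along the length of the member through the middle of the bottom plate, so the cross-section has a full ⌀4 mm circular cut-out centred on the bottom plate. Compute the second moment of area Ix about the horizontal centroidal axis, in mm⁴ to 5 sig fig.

Break the section into simple shapes (no overlaps), measuring from the bottom-left corner of the bounding box.
Bottom plate: 120 × 28, A = 3 360 mm², y = 14 mm, Ī = 219 520 mm⁴.
Web plate: 16 × 140, A = 2 240 mm², y = 98 mm, Ī = 3 658 667 mm⁴.
Top plate: 60 × 16, A = 960 mm², y = 176 mm, Ī = 20 480 mm⁴.
Hole (subtracted): ⌀4, A = 12.56637 mm², y = 14 mm, Ī = 12.56637 mm⁴.
Centroid: ȳ = ΣA·y / ΣA = 66.4908 mm.
Transfer each piece to the horizontal centroidal axis using Ī + A·d² with d = y − 66.4908:
  bottom plate: d = -52.4908 mm → contributes +9 477 273 mm⁴
  web plate: d = 31.5092 mm → contributes +5 882 606 mm⁴
  top plate: d = 109.5092 mm → contributes +11 533 055 mm⁴
  hole: d = -52.4908 mm → contributes −34636.48 mm⁴
Total I = 26 858 297 mm⁴.

Ix ≈ 2.6858 × 10⁷ mm⁴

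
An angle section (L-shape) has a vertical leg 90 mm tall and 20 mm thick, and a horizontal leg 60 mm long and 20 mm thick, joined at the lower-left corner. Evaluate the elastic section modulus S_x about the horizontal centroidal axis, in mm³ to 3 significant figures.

S_x ≈ 3.44 × 10⁴ mm³

Decompose the section into non-overlapping parts with the origin at the bottom-left of its bounding rectangle.
Vertical leg: 20 × 90, A = 1 800 mm², y = 45 mm, Ī = 1 215 000 mm⁴.
Horizontal leg (remainder): 40 × 20, A = 800 mm², y = 10 mm, Ī = 26 667 mm⁴.
Centroid: ȳ = ΣA·y / ΣA = 34.231 mm.
Transfer each piece to the horizontal centroidal axis using Ī + A·d² with d = y − 34.231:
  vertical leg: d = 10.769 mm → contributes +1 423 757 mm⁴
  horizontal leg (remainder): d = -24.231 mm → contributes +496 371 mm⁴
Total I = 1 920 128 mm⁴.
Extreme fibre distance c = 55.769 mm; S = I/c = 34 430 mm³.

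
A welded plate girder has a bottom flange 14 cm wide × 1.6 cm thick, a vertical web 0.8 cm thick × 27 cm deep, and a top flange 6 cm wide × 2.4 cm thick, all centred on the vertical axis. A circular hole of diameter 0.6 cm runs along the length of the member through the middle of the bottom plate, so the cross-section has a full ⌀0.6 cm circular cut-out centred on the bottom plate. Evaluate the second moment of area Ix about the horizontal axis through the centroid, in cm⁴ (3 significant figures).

Decompose the section into non-overlapping parts with the origin at the bottom-left of its bounding rectangle.
Bottom plate: 14 × 1.6, A = 22.4 cm², y = 0.8 cm, Ī = 4.7787 cm⁴.
Web plate: 0.8 × 27, A = 21.6 cm², y = 15.1 cm, Ī = 1312.2 cm⁴.
Top plate: 6 × 2.4, A = 14.4 cm², y = 29.8 cm, Ī = 6.912 cm⁴.
Hole (subtracted): ⌀0.6, A = 0.28274 cm², y = 0.8 cm, Ī = 0.0063617 cm⁴.
Centroid: ȳ = ΣA·y / ΣA = 13.3 cm.
Transfer each piece to the horizontal axis through the centroid using Ī + A·d² with d = y − 13.3:
  bottom plate: d = -12.5 cm → contributes +3504.9 cm⁴
  web plate: d = 1.7998 cm → contributes +1382.2 cm⁴
  top plate: d = 16.5 cm → contributes +3927.2 cm⁴
  hole: d = -12.5 cm → contributes −44.187 cm⁴
Total I = 8770.1 cm⁴.

Ix ≈ 8770 cm⁴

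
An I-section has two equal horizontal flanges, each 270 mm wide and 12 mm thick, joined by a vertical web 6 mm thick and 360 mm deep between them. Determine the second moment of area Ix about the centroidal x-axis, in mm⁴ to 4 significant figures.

Ix ≈ 2.476 × 10⁸ mm⁴

Break the section into simple shapes (no overlaps), measuring from the bottom-left corner of the bounding box.
Bottom flange: 270 × 12, A = 3 240 mm², y = 6 mm, Ī = 38 880 mm⁴.
Web: 6 × 360, A = 2 160 mm², y = 192 mm, Ī = 23 328 000 mm⁴.
Top flange: 270 × 12, A = 3 240 mm², y = 378 mm, Ī = 38 880 mm⁴.
By symmetry the centroid is at mid-height, ȳ = 192 mm.
Transfer each piece to the centroidal x-axis using Ī + A·d² with d = y − 192:
  bottom flange: d = -186 mm → contributes +112 129 920 mm⁴
  web: d = 0 mm → contributes +23 328 000 mm⁴
  top flange: d = 186 mm → contributes +112 129 920 mm⁴
Total I = 247 587 840 mm⁴.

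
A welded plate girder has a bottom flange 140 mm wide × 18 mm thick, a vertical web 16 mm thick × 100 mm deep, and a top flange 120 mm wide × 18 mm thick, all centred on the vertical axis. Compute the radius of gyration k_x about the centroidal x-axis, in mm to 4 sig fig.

Break the section into simple shapes (no overlaps), measuring from the bottom-left corner of the bounding box.
Bottom plate: 140 × 18, A = 2 520 mm², y = 9 mm, Ī = 68 040 mm⁴.
Web plate: 16 × 100, A = 1 600 mm², y = 68 mm, Ī = 1 333 333 mm⁴.
Top plate: 120 × 18, A = 2 160 mm², y = 127 mm, Ī = 58 320 mm⁴.
Centroid: ȳ = ΣA·y / ΣA = 64.6178 mm.
Transfer each piece to the centroidal x-axis using Ī + A·d² with d = y − 64.6178:
  bottom plate: d = -55.6178 mm → contributes +7 863 266 mm⁴
  web plate: d = 3.38217 mm → contributes +1 351 636 mm⁴
  top plate: d = 62.3822 mm → contributes +8 464 035 mm⁴
Total I = 17 678 936 mm⁴.
Radius of gyration: k = √(I/A) = √(17 678 936 / 6 280) = 53.0577 mm.

k_x ≈ 53.06 mm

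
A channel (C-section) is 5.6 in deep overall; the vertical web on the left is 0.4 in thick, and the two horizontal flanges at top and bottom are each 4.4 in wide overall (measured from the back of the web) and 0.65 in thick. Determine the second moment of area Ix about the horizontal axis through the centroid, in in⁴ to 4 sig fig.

Treat the section as a set of non-overlapping primitives; coordinates are from the bounding-box lower-left.
Web: 0.4 × 5.6, A = 2.24 in², y = 2.8 in, Ī = 5.85387 in⁴.
Top flange (beyond web): 4 × 0.65, A = 2.6 in², y = 5.275 in, Ī = 0.0915417 in⁴.
Bottom flange (beyond web): 4 × 0.65, A = 2.6 in², y = 0.325 in, Ī = 0.0915417 in⁴.
By symmetry the centroid is at mid-height, ȳ = 2.8 in.
Transfer each piece to the horizontal axis through the centroid using Ī + A·d² with d = y − 2.8:
  web: d = 0 in → contributes +5.85387 in⁴
  top flange (beyond web): d = 2.475 in → contributes +16.0182 in⁴
  bottom flange (beyond web): d = -2.475 in → contributes +16.0182 in⁴
Total I = 37.8902 in⁴.

Ix ≈ 37.89 in⁴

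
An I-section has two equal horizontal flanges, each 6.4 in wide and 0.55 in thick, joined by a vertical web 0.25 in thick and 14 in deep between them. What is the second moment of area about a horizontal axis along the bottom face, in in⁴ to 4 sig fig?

Decompose the section into non-overlapping parts with the origin at the bottom-left of its bounding rectangle.
Bottom flange: 6.4 × 0.55, A = 3.52 in², y = 0.275 in, Ī = 0.0887333 in⁴.
Web: 0.25 × 14, A = 3.5 in², y = 7.55 in, Ī = 57.1667 in⁴.
Top flange: 6.4 × 0.55, A = 3.52 in², y = 14.825 in, Ī = 0.0887333 in⁴.
Transfer each piece to the base of the section using Ī + A·d² with d = y − 0:
  bottom flange: d = 0.275 in → contributes +0.354933 in⁴
  web: d = 7.55 in → contributes +256.675 in⁴
  top flange: d = 14.825 in → contributes +773.717 in⁴
Total I = 1030.75 in⁴.

I_base ≈ 1031 in⁴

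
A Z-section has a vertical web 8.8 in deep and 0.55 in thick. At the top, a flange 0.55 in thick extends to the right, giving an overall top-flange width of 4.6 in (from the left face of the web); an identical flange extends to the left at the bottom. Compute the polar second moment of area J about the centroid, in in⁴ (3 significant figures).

Treat the section as a set of non-overlapping primitives; coordinates are from the bounding-box lower-left.
Web: 0.55 × 8.8, A = 4.84 in², y = 4.4 in, Ī = 31.234 in⁴.
Top flange (beyond web): 4.05 × 0.55, A = 2.2275 in², y = 8.525 in, Ī = 0.056152 in⁴.
Bottom flange (beyond web): 4.05 × 0.55, A = 2.2275 in², y = 0.275 in, Ī = 0.056152 in⁴.
Centroid: ȳ = ΣA·y / ΣA = 4.4 in.
Transfer each piece to the centroidal x-axis using Ī + A·d² with d = y − 4.4:
  web: d = 0 in → contributes +31.234 in⁴
  top flange (beyond web): d = 4.125 in → contributes +37.958 in⁴
  bottom flange (beyond web): d = -4.125 in → contributes +37.958 in⁴
Total I = 107.15 in⁴.
For the y-axis: x̄ = 4.325 in.
Repeating about the centroidal y-axis gives I_y = 29.778 in⁴.
Polar second moment: J = I_x + I_y = 136.93 in⁴.

J ≈ 137 in⁴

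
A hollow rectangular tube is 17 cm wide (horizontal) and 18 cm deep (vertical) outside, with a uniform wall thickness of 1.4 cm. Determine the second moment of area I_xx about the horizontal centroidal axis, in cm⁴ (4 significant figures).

I_xx ≈ 4106 cm⁴

Decompose the section into non-overlapping parts with the origin at the bottom-left of its bounding rectangle.
Outer rectangle: 17 × 18, A = 306 cm², y = 9 cm, Ī = 8 262 cm⁴.
Inner void (subtracted): 14.2 × 15.2, A = 215.84 cm², y = 9 cm, Ī = 4155.64 cm⁴.
By symmetry the centroid is at mid-height, ȳ = 9 cm.
All pieces are centred on the horizontal centroidal axis, so I = ΣĪ (holes subtracted) = 4106.36 cm⁴.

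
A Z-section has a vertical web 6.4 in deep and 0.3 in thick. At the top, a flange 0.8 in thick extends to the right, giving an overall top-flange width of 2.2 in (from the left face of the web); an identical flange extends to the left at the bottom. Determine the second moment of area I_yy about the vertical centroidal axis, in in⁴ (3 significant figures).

Treat the section as a set of non-overlapping primitives; coordinates are from the bounding-box lower-left.
Web: 0.3 × 6.4, A = 1.92 in², x = 2.05 in, Ī = 0.0144 in⁴.
Top flange (beyond web): 1.9 × 0.8, A = 1.52 in², x = 3.15 in, Ī = 0.45727 in⁴.
Bottom flange (beyond web): 1.9 × 0.8, A = 1.52 in², x = 0.95 in, Ī = 0.45727 in⁴.
Centroid: x̄ = ΣA·x / ΣA = 2.05 in.
Transfer each piece to the vertical centroidal axis using Ī + A·d² with d = x − 2.05:
  web: d = 0 in → contributes +0.0144 in⁴
  top flange (beyond web): d = 1.1 in → contributes +2.2965 in⁴
  bottom flange (beyond web): d = -1.1 in → contributes +2.2965 in⁴
Total I = 4.6073 in⁴.

I_yy ≈ 4.61 in⁴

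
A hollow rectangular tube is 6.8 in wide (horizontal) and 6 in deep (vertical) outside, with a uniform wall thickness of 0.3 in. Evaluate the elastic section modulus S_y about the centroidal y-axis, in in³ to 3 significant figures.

S_y ≈ 14.7 in³

Break the section into simple shapes (no overlaps), measuring from the bottom-left corner of the bounding box.
Outer rectangle: 6.8 × 6, A = 40.8 in², x = 3.4 in, Ī = 157.22 in⁴.
Inner void (subtracted): 6.2 × 5.4, A = 33.48 in², x = 3.4 in, Ī = 107.25 in⁴.
By symmetry the centroid is at mid-width, x̄ = 3.4 in.
All pieces are centred on the centroidal y-axis, so I = ΣĪ (holes subtracted) = 49.968 in⁴.
Extreme fibre distance c = 3.4 in; S = I/c = 14.697 in³.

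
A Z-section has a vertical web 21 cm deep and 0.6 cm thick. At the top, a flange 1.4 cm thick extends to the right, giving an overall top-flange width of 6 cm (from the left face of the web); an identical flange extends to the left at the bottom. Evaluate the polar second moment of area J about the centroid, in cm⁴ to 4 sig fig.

Decompose the section into non-overlapping parts with the origin at the bottom-left of its bounding rectangle.
Web: 0.6 × 21, A = 12.6 cm², y = 10.5 cm, Ī = 463.05 cm⁴.
Top flange (beyond web): 5.4 × 1.4, A = 7.56 cm², y = 20.3 cm, Ī = 1.2348 cm⁴.
Bottom flange (beyond web): 5.4 × 1.4, A = 7.56 cm², y = 0.7 cm, Ī = 1.2348 cm⁴.
Centroid: ȳ = ΣA·y / ΣA = 10.5 cm.
Transfer each piece to the centroidal x-axis using Ī + A·d² with d = y − 10.5:
  web: d = 0 cm → contributes +463.05 cm⁴
  top flange (beyond web): d = 9.8 cm → contributes +727.297 cm⁴
  bottom flange (beyond web): d = -9.8 cm → contributes +727.297 cm⁴
Total I = 1917.64 cm⁴.
For the y-axis: x̄ = 5.7 cm.
Repeating about the centroidal y-axis gives I_y = 173.2 cm⁴.
Polar second moment: J = I_x + I_y = 2090.84 cm⁴.

J ≈ 2091 cm⁴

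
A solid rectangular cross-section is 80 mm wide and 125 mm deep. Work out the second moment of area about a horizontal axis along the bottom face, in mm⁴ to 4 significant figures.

I_base ≈ 5.208 × 10⁷ mm⁴

The section: 80 × 125, A = 10 000 mm², y = 62.5 mm, Ī = 13 020 833 mm⁴.
Transfer it to the bottom edge using Ī + A·d² with d = y − 0:
  the section: d = 62.5 mm → contributes +52 083 333 mm⁴
Total I = 52 083 333 mm⁴.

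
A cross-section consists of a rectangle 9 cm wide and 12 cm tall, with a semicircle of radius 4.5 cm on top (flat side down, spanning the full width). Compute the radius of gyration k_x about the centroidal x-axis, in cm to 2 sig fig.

Treat the section as a set of non-overlapping primitives; coordinates are from the bounding-box lower-left.
Rectangular body: 9 × 12, A = 108 cm², y = 6 cm, Ī = 1 296 cm⁴.
Semicircular cap: semicircle r = 4.5, A = 31.81 cm², y = 13.91 cm, Ī = 45.01 cm⁴.
Centroid: ȳ = ΣA·y / ΣA = 7.8 cm.
Transfer each piece to the centroidal x-axis using Ī + A·d² with d = y − 7.8:
  rectangular body: d = -1.8 cm → contributes +1 646 cm⁴
  semicircular cap: d = 6.11 cm → contributes +1 233 cm⁴
Total I = 2 878 cm⁴.
Radius of gyration: k = √(I/A) = √(2 878 / 139.8) = 4.537 cm.

k_x ≈ 4.5 cm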